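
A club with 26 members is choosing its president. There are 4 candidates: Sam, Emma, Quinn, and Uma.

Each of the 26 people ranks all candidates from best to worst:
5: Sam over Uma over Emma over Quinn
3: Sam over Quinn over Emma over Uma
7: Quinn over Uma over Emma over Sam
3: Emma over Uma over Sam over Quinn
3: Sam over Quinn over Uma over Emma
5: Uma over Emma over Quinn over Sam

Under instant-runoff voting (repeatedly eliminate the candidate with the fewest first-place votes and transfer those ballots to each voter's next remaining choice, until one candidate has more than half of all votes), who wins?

Uma

Round 1: Sam 11, Emma 3, Quinn 7, Uma 5. Emma eliminated.
Round 2: Sam 11, Quinn 7, Uma 8. Quinn eliminated.
Round 3: Sam 11, Uma 15. Uma has a majority (≥14).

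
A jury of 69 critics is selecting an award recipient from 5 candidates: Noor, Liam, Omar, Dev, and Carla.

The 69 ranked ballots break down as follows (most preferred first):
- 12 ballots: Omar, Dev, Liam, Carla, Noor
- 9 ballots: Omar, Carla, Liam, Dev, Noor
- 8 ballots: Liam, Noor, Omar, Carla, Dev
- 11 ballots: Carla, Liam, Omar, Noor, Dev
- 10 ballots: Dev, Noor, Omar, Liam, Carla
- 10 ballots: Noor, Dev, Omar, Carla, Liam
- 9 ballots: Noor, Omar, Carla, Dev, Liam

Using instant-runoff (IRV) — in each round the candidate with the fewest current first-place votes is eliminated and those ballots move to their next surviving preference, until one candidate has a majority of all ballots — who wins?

Noor

Round 1: Noor 19, Liam 8, Omar 21, Dev 10, Carla 11. Liam eliminated.
Round 2: Noor 27, Omar 21, Dev 10, Carla 11. Dev eliminated.
Round 3: Noor 37, Omar 21, Carla 11. Noor has a majority (≥35).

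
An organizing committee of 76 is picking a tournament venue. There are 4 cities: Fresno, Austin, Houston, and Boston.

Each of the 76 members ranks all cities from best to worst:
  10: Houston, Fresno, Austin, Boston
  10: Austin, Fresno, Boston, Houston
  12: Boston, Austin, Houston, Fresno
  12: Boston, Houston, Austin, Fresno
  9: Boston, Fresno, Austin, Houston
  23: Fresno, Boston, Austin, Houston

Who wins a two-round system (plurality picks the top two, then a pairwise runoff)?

Fresno

Round 1 first-place votes: Fresno 23, Austin 10, Houston 10, Boston 33. Boston and Fresno advance.
Runoff: Boston is ranked above Fresno on 33 ballots, Fresno above Boston on 43.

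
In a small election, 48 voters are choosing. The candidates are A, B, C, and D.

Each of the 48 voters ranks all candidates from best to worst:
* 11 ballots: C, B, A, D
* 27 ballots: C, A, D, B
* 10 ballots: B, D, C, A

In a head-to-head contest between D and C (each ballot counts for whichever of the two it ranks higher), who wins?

C

D is ranked above C on 10 ballots; C above D on 38.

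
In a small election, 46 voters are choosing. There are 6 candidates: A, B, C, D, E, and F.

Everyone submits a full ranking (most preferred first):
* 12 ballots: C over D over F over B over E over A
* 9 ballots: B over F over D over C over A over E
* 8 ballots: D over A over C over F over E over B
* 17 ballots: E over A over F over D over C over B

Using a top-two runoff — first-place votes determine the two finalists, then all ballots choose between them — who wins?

Round 1 first-place votes: A 0, B 9, C 12, D 8, E 17, F 0. E and C advance.
Runoff: E is ranked above C on 17 ballots, C above E on 29.

C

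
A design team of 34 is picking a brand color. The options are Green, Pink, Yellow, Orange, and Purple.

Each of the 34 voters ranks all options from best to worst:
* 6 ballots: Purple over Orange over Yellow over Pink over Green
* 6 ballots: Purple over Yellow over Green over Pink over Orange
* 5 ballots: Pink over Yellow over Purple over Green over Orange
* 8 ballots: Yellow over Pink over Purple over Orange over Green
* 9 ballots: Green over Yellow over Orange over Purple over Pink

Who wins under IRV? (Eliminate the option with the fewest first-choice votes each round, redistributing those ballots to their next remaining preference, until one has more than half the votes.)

Yellow

Round 1: Green 9, Pink 5, Yellow 8, Orange 0, Purple 12. Orange eliminated.
Round 2: Green 9, Pink 5, Yellow 8, Purple 12. Pink eliminated.
Round 3: Green 9, Yellow 13, Purple 12. Green eliminated.
Round 4: Yellow 22, Purple 12. Yellow has a majority (≥18).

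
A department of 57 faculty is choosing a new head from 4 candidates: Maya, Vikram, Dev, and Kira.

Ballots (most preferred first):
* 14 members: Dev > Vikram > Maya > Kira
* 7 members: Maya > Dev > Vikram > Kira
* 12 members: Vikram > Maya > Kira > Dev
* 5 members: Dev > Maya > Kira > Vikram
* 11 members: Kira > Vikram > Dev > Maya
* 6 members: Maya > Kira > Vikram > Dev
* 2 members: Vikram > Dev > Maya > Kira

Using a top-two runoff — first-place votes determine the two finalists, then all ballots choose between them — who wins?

Round 1 first-place votes: Maya 13, Vikram 14, Dev 19, Kira 11. Dev and Vikram advance.
Runoff: Dev is ranked above Vikram on 26 ballots, Vikram above Dev on 31.

Vikram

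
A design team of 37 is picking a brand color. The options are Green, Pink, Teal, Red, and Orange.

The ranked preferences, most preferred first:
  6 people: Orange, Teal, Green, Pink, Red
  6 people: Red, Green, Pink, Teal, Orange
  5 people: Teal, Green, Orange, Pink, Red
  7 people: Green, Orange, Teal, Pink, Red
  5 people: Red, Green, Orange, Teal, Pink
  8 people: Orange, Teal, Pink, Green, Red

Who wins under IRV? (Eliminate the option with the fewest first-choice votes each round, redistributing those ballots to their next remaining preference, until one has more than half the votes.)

Green

Round 1: Green 7, Pink 0, Teal 5, Red 11, Orange 14. Pink eliminated.
Round 2: Green 7, Teal 5, Red 11, Orange 14. Teal eliminated.
Round 3: Green 12, Red 11, Orange 14. Red eliminated.
Round 4: Green 23, Orange 14. Green has a majority (≥19).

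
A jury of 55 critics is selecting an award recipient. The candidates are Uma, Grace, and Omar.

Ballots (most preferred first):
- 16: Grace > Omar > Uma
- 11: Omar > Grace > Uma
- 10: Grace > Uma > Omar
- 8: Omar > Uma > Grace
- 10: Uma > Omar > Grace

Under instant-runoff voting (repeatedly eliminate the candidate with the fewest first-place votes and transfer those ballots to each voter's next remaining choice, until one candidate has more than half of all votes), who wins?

Omar

Round 1: Uma 10, Grace 26, Omar 19. Uma eliminated.
Round 2: Grace 26, Omar 29. Omar has a majority (≥28).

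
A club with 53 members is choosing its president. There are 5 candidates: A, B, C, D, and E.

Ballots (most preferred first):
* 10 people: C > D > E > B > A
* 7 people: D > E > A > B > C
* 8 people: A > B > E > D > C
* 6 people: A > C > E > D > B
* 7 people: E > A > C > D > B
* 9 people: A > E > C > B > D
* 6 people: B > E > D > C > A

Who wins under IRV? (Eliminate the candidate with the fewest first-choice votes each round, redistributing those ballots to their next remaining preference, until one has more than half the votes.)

Round 1: A 23, B 6, C 10, D 7, E 7. B eliminated.
Round 2: A 23, C 10, D 7, E 13. D eliminated.
Round 3: A 23, C 10, E 20. C eliminated.
Round 4: A 23, E 30. E has a majority (≥27).

E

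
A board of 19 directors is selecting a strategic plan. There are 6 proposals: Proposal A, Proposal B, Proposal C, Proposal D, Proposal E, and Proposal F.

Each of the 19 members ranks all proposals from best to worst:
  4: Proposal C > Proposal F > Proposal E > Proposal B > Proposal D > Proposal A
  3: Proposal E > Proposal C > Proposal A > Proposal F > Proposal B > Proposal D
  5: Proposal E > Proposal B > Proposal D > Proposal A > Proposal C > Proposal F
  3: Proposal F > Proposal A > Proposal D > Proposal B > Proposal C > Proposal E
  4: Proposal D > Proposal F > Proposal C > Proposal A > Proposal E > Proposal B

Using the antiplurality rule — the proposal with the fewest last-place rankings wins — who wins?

Last-place votes: Proposal A 4, Proposal B 4, Proposal C 0, Proposal D 3, Proposal E 3, Proposal F 5.

Proposal C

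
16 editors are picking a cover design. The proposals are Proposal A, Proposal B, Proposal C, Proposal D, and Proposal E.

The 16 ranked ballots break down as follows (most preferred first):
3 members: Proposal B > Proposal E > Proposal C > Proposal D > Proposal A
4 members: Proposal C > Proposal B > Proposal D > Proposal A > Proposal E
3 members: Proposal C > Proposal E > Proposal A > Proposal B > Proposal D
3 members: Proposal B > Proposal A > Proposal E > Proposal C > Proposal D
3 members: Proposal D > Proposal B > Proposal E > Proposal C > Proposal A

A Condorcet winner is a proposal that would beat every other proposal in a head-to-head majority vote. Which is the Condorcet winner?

Proposal B

Proposal B vs Proposal A: 13–3
Proposal B vs Proposal C: 9–7
Proposal B vs Proposal D: 13–3
Proposal B vs Proposal E: 13–3
Proposal B beats every other proposal.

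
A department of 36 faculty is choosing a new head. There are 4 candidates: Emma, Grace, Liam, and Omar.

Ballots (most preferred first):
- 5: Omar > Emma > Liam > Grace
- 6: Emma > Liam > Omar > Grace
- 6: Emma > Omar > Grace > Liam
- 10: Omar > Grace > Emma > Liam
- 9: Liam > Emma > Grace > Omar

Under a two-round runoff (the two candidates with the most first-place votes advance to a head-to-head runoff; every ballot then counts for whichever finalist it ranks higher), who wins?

Emma

Round 1 first-place votes: Emma 12, Grace 0, Liam 9, Omar 15. Omar and Emma advance.
Runoff: Omar is ranked above Emma on 15 ballots, Emma above Omar on 21.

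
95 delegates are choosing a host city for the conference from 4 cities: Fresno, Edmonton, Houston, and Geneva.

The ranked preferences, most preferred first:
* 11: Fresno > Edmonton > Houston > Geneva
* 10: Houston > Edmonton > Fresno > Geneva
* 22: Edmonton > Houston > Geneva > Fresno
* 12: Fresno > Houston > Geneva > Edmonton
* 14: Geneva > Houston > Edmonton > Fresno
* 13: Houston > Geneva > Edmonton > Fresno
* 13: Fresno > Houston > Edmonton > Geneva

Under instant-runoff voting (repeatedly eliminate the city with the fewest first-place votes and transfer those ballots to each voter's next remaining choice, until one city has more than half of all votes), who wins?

Round 1: Fresno 36, Edmonton 22, Houston 23, Geneva 14. Geneva eliminated.
Round 2: Fresno 36, Edmonton 22, Houston 37. Edmonton eliminated.
Round 3: Fresno 36, Houston 59. Houston has a majority (≥48).

Houston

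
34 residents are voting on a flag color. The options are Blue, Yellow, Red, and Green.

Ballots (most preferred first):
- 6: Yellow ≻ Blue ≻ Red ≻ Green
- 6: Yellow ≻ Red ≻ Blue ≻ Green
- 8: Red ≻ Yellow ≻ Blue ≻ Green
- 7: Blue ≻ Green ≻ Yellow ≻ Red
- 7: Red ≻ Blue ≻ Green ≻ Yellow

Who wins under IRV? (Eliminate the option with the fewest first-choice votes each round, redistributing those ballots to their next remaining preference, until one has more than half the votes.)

Yellow

Round 1: Blue 7, Yellow 12, Red 15, Green 0. Green eliminated.
Round 2: Blue 7, Yellow 12, Red 15. Blue eliminated.
Round 3: Yellow 19, Red 15. Yellow has a majority (≥18).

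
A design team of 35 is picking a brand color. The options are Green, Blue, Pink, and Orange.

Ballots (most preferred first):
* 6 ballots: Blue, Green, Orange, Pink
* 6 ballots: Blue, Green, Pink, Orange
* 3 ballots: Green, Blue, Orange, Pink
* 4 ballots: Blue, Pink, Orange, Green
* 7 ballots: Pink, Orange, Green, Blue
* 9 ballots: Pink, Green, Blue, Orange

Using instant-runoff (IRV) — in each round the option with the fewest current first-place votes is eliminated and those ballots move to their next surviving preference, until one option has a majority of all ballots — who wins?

Blue

Round 1: Green 3, Blue 16, Pink 16, Orange 0. Orange eliminated.
Round 2: Green 3, Blue 16, Pink 16. Green eliminated.
Round 3: Blue 19, Pink 16. Blue has a majority (≥18).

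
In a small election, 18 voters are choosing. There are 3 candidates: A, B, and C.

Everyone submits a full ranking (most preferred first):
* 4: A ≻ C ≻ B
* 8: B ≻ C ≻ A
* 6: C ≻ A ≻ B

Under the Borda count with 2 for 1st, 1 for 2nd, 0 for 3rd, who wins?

A: 4×2 + 8×0 + 6×1 = 14
B: 4×0 + 8×2 + 6×0 = 16
C: 4×1 + 8×1 + 6×2 = 24

C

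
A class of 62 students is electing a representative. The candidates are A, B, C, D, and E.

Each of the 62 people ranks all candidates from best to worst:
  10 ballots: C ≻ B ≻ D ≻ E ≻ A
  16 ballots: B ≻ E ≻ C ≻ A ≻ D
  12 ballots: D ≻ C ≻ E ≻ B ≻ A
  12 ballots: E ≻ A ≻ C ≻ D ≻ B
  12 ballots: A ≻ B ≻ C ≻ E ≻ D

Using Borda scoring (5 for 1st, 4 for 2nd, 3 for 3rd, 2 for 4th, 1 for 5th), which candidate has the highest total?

A: 10×1 + 16×2 + 12×1 + 12×4 + 12×5 = 162
B: 10×4 + 16×5 + 12×2 + 12×1 + 12×4 = 204
C: 10×5 + 16×3 + 12×4 + 12×3 + 12×3 = 218
D: 10×3 + 16×1 + 12×5 + 12×2 + 12×1 = 142
E: 10×2 + 16×4 + 12×3 + 12×5 + 12×2 = 204

C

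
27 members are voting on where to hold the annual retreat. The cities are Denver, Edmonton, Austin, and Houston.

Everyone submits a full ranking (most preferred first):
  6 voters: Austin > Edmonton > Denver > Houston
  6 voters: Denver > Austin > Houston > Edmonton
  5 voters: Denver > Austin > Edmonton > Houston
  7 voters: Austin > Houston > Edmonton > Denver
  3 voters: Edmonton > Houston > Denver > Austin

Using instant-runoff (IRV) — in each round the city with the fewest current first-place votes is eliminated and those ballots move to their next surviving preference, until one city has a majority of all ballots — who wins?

Round 1: Denver 11, Edmonton 3, Austin 13, Houston 0. Houston eliminated.
Round 2: Denver 11, Edmonton 3, Austin 13. Edmonton eliminated.
Round 3: Denver 14, Austin 13. Denver has a majority (≥14).

Denver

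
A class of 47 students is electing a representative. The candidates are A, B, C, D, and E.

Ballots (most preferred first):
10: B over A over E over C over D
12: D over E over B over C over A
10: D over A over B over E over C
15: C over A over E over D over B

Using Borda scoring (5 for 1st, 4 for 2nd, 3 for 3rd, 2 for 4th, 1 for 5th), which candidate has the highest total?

A

A: 10×4 + 12×1 + 10×4 + 15×4 = 152
B: 10×5 + 12×3 + 10×3 + 15×1 = 131
C: 10×2 + 12×2 + 10×1 + 15×5 = 129
D: 10×1 + 12×5 + 10×5 + 15×2 = 150
E: 10×3 + 12×4 + 10×2 + 15×3 = 143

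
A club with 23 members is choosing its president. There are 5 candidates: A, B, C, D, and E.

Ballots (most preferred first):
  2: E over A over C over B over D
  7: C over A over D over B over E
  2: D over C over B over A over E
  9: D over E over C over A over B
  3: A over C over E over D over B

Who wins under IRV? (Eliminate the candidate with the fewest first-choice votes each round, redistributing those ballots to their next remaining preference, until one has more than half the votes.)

C

Round 1: A 3, B 0, C 7, D 11, E 2. B eliminated.
Round 2: A 3, C 7, D 11, E 2. E eliminated.
Round 3: A 5, C 7, D 11. A eliminated.
Round 4: C 12, D 11. C has a majority (≥12).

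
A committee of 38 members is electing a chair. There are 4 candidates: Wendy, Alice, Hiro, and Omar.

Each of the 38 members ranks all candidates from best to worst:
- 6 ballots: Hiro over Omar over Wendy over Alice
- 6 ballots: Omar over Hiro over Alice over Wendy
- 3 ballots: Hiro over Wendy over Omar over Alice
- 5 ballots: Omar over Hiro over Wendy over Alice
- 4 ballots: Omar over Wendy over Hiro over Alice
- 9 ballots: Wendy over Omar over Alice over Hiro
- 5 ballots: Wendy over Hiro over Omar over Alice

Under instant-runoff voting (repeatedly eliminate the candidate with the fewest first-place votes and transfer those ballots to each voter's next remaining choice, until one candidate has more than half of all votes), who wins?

Omar

Round 1: Wendy 14, Alice 0, Hiro 9, Omar 15. Alice eliminated.
Round 2: Wendy 14, Hiro 9, Omar 15. Hiro eliminated.
Round 3: Wendy 17, Omar 21. Omar has a majority (≥20).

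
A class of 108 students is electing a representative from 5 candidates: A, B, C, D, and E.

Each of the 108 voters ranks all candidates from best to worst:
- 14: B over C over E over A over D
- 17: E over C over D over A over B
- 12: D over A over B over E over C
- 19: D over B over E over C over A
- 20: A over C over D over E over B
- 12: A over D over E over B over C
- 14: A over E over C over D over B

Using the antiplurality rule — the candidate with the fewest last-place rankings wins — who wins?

E

Last-place votes: A 19, B 51, C 24, D 14, E 0.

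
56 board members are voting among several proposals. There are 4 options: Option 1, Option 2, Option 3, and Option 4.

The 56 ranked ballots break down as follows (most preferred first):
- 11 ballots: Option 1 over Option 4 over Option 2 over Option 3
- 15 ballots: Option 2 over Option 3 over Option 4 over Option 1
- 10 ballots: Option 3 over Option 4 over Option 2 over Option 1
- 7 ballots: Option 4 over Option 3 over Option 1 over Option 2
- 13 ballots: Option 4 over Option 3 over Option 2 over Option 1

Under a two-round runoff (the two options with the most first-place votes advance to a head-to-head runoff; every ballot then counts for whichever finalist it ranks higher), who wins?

Round 1 first-place votes: Option 1 11, Option 2 15, Option 3 10, Option 4 20. Option 4 and Option 2 advance.
Runoff: Option 4 is ranked above Option 2 on 41 ballots, Option 2 above Option 4 on 15.

Option 4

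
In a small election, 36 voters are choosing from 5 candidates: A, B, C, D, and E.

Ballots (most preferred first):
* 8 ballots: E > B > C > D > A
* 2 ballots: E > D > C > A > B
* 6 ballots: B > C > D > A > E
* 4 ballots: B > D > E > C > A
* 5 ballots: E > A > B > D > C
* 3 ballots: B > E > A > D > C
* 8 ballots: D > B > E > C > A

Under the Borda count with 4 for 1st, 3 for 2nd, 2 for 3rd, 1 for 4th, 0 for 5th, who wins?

A: 8×0 + 2×1 + 6×1 + 4×0 + 5×3 + 3×2 + 8×0 = 29
B: 8×3 + 2×0 + 6×4 + 4×4 + 5×2 + 3×4 + 8×3 = 110
C: 8×2 + 2×2 + 6×3 + 4×1 + 5×0 + 3×0 + 8×1 = 50
D: 8×1 + 2×3 + 6×2 + 4×3 + 5×1 + 3×1 + 8×4 = 78
E: 8×4 + 2×4 + 6×0 + 4×2 + 5×4 + 3×3 + 8×2 = 93

B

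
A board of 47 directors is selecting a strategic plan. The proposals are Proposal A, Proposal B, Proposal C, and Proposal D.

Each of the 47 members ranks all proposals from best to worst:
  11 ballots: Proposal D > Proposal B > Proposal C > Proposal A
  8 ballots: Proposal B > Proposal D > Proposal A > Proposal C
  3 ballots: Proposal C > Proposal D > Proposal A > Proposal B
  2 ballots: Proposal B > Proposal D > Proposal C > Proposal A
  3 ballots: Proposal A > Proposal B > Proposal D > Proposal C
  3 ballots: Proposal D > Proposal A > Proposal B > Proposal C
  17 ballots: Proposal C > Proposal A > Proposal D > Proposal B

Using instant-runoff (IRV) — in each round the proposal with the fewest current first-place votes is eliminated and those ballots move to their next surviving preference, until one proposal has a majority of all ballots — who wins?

Proposal D

Round 1: Proposal A 3, Proposal B 10, Proposal C 20, Proposal D 14. Proposal A eliminated.
Round 2: Proposal B 13, Proposal C 20, Proposal D 14. Proposal B eliminated.
Round 3: Proposal C 20, Proposal D 27. Proposal D has a majority (≥24).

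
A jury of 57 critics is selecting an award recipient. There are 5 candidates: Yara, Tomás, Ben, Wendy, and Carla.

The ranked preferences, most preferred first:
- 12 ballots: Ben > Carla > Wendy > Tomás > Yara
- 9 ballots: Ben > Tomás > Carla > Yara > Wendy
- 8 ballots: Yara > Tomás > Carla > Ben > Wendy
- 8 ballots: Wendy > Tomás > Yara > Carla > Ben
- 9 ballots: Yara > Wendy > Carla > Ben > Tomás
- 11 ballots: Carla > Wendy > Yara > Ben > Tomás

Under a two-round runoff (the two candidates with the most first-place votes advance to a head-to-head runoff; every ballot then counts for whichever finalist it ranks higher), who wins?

Yara

Round 1 first-place votes: Yara 17, Tomás 0, Ben 21, Wendy 8, Carla 11. Ben and Yara advance.
Runoff: Ben is ranked above Yara on 21 ballots, Yara above Ben on 36.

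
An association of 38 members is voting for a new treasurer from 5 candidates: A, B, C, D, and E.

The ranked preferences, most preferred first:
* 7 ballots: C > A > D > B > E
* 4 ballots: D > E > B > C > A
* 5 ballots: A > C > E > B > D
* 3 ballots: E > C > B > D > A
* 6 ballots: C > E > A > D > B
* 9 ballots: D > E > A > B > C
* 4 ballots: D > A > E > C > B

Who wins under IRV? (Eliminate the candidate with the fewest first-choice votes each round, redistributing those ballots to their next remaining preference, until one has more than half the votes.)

C

Round 1: A 5, B 0, C 13, D 17, E 3. B eliminated.
Round 2: A 5, C 13, D 17, E 3. E eliminated.
Round 3: A 5, C 16, D 17. A eliminated.
Round 4: C 21, D 17. C has a majority (≥20).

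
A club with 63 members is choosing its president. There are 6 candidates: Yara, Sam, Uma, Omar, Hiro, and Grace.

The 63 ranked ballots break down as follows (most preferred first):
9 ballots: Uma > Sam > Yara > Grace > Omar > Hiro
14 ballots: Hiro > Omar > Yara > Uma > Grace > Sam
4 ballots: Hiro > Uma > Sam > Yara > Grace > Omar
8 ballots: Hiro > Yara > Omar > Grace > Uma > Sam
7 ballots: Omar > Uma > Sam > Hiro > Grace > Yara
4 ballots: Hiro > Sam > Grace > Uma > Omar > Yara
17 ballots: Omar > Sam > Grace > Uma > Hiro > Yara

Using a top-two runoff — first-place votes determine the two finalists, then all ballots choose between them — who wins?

Round 1 first-place votes: Yara 0, Sam 0, Uma 9, Omar 24, Hiro 30, Grace 0. Hiro and Omar advance.
Runoff: Hiro is ranked above Omar on 30 ballots, Omar above Hiro on 33.

Omar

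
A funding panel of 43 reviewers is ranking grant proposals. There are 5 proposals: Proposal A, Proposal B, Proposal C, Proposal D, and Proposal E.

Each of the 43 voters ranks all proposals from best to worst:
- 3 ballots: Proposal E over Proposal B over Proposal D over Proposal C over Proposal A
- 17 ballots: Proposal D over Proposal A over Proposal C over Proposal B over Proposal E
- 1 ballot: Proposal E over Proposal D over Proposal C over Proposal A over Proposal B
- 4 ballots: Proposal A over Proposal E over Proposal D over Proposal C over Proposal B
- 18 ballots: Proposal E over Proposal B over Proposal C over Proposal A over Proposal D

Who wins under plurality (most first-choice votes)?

Proposal E

First-place votes: Proposal A 4, Proposal B 0, Proposal C 0, Proposal D 17, Proposal E 22.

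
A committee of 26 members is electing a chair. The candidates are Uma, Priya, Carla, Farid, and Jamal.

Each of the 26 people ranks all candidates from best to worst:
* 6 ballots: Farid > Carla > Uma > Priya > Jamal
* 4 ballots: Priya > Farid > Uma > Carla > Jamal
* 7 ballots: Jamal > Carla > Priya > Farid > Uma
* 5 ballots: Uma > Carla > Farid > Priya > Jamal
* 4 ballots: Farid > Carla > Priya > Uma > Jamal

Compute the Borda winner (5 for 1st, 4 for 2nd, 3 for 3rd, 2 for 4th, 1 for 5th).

Uma: 6×3 + 4×3 + 7×1 + 5×5 + 4×2 = 70
Priya: 6×2 + 4×5 + 7×3 + 5×2 + 4×3 = 75
Carla: 6×4 + 4×2 + 7×4 + 5×4 + 4×4 = 96
Farid: 6×5 + 4×4 + 7×2 + 5×3 + 4×5 = 95
Jamal: 6×1 + 4×1 + 7×5 + 5×1 + 4×1 = 54

Carla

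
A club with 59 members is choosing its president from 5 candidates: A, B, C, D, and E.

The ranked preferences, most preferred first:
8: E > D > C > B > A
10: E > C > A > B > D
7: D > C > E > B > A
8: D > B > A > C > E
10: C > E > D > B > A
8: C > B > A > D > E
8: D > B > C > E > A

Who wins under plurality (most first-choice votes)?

First-place votes: A 0, B 0, C 18, D 23, E 18.

D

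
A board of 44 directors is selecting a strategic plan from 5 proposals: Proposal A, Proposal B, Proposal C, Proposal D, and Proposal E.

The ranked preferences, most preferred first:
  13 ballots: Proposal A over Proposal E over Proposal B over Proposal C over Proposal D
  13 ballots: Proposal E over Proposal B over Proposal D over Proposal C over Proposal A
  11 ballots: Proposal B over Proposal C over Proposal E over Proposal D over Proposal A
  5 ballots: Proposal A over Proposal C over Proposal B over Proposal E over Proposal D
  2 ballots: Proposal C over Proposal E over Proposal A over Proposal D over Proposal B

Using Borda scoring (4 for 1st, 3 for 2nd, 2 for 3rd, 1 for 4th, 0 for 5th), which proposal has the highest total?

Proposal E

Proposal A: 13×4 + 13×0 + 11×0 + 5×4 + 2×2 = 76
Proposal B: 13×2 + 13×3 + 11×4 + 5×2 + 2×0 = 119
Proposal C: 13×1 + 13×1 + 11×3 + 5×3 + 2×4 = 82
Proposal D: 13×0 + 13×2 + 11×1 + 5×0 + 2×1 = 39
Proposal E: 13×3 + 13×4 + 11×2 + 5×1 + 2×3 = 124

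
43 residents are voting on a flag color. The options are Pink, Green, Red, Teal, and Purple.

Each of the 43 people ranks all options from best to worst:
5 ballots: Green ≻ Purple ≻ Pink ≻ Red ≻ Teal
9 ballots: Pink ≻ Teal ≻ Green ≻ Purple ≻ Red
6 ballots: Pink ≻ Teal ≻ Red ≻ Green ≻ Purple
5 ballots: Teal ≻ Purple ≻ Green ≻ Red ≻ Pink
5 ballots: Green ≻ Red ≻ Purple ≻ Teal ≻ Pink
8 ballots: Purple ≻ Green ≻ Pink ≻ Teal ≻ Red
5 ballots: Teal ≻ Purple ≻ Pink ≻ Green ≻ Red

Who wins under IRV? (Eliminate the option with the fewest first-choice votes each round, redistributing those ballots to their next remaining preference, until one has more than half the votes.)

Green

Round 1: Pink 15, Green 10, Red 0, Teal 10, Purple 8. Red eliminated.
Round 2: Pink 15, Green 10, Teal 10, Purple 8. Purple eliminated.
Round 3: Pink 15, Green 18, Teal 10. Teal eliminated.
Round 4: Pink 20, Green 23. Green has a majority (≥22).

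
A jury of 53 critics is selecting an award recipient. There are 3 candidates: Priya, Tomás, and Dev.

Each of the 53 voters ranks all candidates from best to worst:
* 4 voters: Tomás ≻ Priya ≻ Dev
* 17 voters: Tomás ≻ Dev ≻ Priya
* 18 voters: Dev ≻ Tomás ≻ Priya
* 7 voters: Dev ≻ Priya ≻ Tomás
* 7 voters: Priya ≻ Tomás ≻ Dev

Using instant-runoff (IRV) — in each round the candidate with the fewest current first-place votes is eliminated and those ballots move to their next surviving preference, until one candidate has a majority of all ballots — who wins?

Round 1: Priya 7, Tomás 21, Dev 25. Priya eliminated.
Round 2: Tomás 28, Dev 25. Tomás has a majority (≥27).

Tomás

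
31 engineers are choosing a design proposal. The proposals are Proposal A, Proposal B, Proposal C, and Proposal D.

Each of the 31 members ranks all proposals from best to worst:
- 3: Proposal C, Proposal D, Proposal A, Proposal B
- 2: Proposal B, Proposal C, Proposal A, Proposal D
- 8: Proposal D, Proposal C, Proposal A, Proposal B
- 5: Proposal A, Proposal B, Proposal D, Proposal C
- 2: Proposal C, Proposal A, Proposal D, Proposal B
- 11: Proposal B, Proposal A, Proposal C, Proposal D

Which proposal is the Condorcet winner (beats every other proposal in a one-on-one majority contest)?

Proposal A vs Proposal B: 18–13
Proposal A vs Proposal C: 16–15
Proposal A vs Proposal D: 20–11
Proposal A beats every other proposal.

Proposal A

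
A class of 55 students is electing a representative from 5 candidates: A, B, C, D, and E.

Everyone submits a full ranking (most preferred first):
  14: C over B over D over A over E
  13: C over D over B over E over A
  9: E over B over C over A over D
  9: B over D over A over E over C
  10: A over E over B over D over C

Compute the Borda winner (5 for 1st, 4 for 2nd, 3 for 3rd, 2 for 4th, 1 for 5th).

B

A: 14×2 + 13×1 + 9×2 + 9×3 + 10×5 = 136
B: 14×4 + 13×3 + 9×4 + 9×5 + 10×3 = 206
C: 14×5 + 13×5 + 9×3 + 9×1 + 10×1 = 181
D: 14×3 + 13×4 + 9×1 + 9×4 + 10×2 = 159
E: 14×1 + 13×2 + 9×5 + 9×2 + 10×4 = 143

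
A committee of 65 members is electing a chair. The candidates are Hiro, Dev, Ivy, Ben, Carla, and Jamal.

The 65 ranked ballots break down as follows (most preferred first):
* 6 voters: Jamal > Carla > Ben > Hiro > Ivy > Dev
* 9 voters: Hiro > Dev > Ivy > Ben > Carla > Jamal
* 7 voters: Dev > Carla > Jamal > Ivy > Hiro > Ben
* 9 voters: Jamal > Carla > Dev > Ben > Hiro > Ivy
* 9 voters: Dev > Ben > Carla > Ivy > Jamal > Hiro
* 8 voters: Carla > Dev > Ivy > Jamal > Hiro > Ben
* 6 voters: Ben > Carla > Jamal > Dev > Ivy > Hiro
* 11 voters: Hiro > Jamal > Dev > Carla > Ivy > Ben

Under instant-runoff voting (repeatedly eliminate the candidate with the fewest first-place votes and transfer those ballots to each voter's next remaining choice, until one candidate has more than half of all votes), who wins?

Round 1: Hiro 20, Dev 16, Ivy 0, Ben 6, Carla 8, Jamal 15. Ivy eliminated.
Round 2: Hiro 20, Dev 16, Ben 6, Carla 8, Jamal 15. Ben eliminated.
Round 3: Hiro 20, Dev 16, Carla 14, Jamal 15. Carla eliminated.
Round 4: Hiro 20, Dev 24, Jamal 21. Hiro eliminated.
Round 5: Dev 33, Jamal 32. Dev has a majority (≥33).

Dev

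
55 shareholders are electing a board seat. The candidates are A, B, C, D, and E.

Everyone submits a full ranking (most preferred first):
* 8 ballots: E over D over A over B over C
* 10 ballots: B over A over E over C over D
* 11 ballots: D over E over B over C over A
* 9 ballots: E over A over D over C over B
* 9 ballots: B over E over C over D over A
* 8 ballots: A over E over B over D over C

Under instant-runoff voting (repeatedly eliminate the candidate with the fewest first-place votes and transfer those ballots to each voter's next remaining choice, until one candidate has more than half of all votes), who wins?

E

Round 1: A 8, B 19, C 0, D 11, E 17. C eliminated.
Round 2: A 8, B 19, D 11, E 17. A eliminated.
Round 3: B 19, D 11, E 25. D eliminated.
Round 4: B 19, E 36. E has a majority (≥28).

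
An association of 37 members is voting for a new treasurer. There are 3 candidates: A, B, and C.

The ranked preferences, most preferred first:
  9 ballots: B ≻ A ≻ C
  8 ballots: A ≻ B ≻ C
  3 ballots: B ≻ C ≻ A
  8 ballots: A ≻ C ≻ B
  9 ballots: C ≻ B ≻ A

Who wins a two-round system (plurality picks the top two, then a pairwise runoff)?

B

Round 1 first-place votes: A 16, B 12, C 9. A and B advance.
Runoff: A is ranked above B on 16 ballots, B above A on 21.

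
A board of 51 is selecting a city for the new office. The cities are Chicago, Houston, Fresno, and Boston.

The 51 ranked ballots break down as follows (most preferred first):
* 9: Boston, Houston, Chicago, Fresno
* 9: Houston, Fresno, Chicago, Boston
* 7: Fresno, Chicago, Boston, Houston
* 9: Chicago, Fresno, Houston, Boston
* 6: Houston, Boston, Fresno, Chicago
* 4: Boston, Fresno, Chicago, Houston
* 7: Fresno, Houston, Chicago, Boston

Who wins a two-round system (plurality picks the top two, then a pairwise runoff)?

Round 1 first-place votes: Chicago 9, Houston 15, Fresno 14, Boston 13. Houston and Fresno advance.
Runoff: Houston is ranked above Fresno on 24 ballots, Fresno above Houston on 27.

Fresno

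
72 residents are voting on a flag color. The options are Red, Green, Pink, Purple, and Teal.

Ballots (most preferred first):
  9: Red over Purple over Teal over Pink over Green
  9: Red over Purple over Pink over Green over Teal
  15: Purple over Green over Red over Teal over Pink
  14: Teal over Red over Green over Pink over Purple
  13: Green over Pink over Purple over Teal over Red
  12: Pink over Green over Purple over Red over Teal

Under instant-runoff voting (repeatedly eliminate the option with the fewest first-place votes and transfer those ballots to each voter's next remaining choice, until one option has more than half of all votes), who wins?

Round 1: Red 18, Green 13, Pink 12, Purple 15, Teal 14. Pink eliminated.
Round 2: Red 18, Green 25, Purple 15, Teal 14. Teal eliminated.
Round 3: Red 32, Green 25, Purple 15. Purple eliminated.
Round 4: Red 32, Green 40. Green has a majority (≥37).

Green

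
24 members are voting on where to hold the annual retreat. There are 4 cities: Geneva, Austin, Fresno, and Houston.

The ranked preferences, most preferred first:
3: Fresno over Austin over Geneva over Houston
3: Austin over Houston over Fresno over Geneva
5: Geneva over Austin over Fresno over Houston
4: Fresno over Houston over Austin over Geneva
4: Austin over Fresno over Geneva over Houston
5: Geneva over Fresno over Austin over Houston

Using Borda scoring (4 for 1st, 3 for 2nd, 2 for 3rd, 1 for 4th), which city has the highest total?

Fresno

Geneva: 3×2 + 3×1 + 5×4 + 4×1 + 4×2 + 5×4 = 61
Austin: 3×3 + 3×4 + 5×3 + 4×2 + 4×4 + 5×2 = 70
Fresno: 3×4 + 3×2 + 5×2 + 4×4 + 4×3 + 5×3 = 71
Houston: 3×1 + 3×3 + 5×1 + 4×3 + 4×1 + 5×1 = 38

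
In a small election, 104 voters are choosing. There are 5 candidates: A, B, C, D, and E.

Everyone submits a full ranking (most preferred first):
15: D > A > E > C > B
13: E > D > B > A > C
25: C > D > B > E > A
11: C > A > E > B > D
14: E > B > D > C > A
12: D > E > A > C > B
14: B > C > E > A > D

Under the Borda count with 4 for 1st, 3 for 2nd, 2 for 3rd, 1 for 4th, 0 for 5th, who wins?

A: 15×3 + 13×1 + 25×0 + 11×3 + 14×0 + 12×2 + 14×1 = 129
B: 15×0 + 13×2 + 25×2 + 11×1 + 14×3 + 12×0 + 14×4 = 185
C: 15×1 + 13×0 + 25×4 + 11×4 + 14×1 + 12×1 + 14×3 = 227
D: 15×4 + 13×3 + 25×3 + 11×0 + 14×2 + 12×4 + 14×0 = 250
E: 15×2 + 13×4 + 25×1 + 11×2 + 14×4 + 12×3 + 14×2 = 249

D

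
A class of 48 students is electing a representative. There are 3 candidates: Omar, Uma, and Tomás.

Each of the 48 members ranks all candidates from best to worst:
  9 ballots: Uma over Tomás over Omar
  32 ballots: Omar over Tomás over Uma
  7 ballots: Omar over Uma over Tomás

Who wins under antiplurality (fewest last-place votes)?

Last-place votes: Omar 9, Uma 32, Tomás 7.

Tomás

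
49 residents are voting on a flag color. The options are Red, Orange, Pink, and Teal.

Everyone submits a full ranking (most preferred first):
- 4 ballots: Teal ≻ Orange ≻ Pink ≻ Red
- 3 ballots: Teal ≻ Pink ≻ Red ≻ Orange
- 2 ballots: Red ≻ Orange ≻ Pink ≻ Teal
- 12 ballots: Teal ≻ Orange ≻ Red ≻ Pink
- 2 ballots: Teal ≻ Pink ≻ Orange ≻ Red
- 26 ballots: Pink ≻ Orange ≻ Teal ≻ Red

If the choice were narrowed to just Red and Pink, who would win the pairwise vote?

Pink

Red is ranked above Pink on 14 ballots; Pink above Red on 35.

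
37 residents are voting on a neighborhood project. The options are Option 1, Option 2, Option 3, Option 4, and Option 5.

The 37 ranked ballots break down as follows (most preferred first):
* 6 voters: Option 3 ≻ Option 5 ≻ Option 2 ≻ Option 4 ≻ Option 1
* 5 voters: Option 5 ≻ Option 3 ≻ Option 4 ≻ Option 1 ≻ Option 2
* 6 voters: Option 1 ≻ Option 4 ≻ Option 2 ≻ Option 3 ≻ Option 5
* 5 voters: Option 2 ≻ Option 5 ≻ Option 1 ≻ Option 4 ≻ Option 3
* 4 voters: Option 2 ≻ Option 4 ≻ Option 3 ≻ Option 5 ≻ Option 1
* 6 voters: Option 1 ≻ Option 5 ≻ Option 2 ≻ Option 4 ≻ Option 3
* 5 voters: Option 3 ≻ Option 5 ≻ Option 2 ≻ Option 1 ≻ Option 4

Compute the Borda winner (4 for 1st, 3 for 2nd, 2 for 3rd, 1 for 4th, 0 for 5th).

Option 1: 6×0 + 5×1 + 6×4 + 5×2 + 4×0 + 6×4 + 5×1 = 68
Option 2: 6×2 + 5×0 + 6×2 + 5×4 + 4×4 + 6×2 + 5×2 = 82
Option 3: 6×4 + 5×3 + 6×1 + 5×0 + 4×2 + 6×0 + 5×4 = 73
Option 4: 6×1 + 5×2 + 6×3 + 5×1 + 4×3 + 6×1 + 5×0 = 57
Option 5: 6×3 + 5×4 + 6×0 + 5×3 + 4×1 + 6×3 + 5×3 = 90

Option 5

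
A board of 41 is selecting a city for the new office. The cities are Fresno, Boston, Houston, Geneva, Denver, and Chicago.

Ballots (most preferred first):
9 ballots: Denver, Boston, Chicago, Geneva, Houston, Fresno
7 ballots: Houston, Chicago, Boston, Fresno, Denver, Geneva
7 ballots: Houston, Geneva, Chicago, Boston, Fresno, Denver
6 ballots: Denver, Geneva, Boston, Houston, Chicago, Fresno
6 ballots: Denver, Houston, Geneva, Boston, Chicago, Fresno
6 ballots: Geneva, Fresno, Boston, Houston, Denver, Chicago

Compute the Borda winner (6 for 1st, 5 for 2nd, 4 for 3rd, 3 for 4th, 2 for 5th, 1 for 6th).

Fresno: 9×1 + 7×3 + 7×2 + 6×1 + 6×1 + 6×5 = 86
Boston: 9×5 + 7×4 + 7×3 + 6×4 + 6×3 + 6×4 = 160
Houston: 9×2 + 7×6 + 7×6 + 6×3 + 6×5 + 6×3 = 168
Geneva: 9×3 + 7×1 + 7×5 + 6×5 + 6×4 + 6×6 = 159
Denver: 9×6 + 7×2 + 7×1 + 6×6 + 6×6 + 6×2 = 159
Chicago: 9×4 + 7×5 + 7×4 + 6×2 + 6×2 + 6×1 = 129

Houston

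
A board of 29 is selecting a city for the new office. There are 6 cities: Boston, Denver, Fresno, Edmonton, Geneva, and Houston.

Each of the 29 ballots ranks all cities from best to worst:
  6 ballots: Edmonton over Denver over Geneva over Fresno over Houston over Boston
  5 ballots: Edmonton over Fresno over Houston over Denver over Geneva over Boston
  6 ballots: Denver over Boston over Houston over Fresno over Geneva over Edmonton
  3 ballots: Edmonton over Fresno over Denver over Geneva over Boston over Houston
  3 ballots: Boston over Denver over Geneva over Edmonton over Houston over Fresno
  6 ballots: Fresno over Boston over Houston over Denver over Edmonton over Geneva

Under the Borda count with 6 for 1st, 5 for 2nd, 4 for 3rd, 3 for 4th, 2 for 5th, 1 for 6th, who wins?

Denver

Boston: 6×1 + 5×1 + 6×5 + 3×2 + 3×6 + 6×5 = 95
Denver: 6×5 + 5×3 + 6×6 + 3×4 + 3×5 + 6×3 = 126
Fresno: 6×3 + 5×5 + 6×3 + 3×5 + 3×1 + 6×6 = 115
Edmonton: 6×6 + 5×6 + 6×1 + 3×6 + 3×3 + 6×2 = 111
Geneva: 6×4 + 5×2 + 6×2 + 3×3 + 3×4 + 6×1 = 73
Houston: 6×2 + 5×4 + 6×4 + 3×1 + 3×2 + 6×4 = 89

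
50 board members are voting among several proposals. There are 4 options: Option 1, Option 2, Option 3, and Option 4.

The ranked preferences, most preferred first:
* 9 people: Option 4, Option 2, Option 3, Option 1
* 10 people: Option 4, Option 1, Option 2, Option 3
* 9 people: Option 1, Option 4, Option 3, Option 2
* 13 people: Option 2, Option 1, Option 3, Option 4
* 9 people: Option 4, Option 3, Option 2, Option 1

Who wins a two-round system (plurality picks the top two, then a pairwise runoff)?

Option 4

Round 1 first-place votes: Option 1 9, Option 2 13, Option 3 0, Option 4 28. Option 4 and Option 2 advance.
Runoff: Option 4 is ranked above Option 2 on 37 ballots, Option 2 above Option 4 on 13.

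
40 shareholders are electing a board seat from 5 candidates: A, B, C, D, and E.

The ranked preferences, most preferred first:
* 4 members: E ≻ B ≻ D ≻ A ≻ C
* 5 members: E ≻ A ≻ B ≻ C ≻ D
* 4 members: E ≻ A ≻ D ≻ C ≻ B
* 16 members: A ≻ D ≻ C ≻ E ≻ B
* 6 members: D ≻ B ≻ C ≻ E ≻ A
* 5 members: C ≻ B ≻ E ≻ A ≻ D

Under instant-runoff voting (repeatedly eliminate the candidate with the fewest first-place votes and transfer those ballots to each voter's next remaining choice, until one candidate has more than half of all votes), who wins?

Round 1: A 16, B 0, C 5, D 6, E 13. B eliminated.
Round 2: A 16, C 5, D 6, E 13. C eliminated.
Round 3: A 16, D 6, E 18. D eliminated.
Round 4: A 16, E 24. E has a majority (≥21).

E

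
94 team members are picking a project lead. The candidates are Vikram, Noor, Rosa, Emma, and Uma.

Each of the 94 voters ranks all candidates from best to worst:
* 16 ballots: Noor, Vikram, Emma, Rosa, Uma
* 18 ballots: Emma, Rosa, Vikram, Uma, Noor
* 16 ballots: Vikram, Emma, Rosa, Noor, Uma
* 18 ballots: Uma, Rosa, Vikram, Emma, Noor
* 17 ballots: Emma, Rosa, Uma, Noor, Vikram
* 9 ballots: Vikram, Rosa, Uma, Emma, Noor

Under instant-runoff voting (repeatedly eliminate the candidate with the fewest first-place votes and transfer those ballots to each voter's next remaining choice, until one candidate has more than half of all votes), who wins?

Vikram

Round 1: Vikram 25, Noor 16, Rosa 0, Emma 35, Uma 18. Rosa eliminated.
Round 2: Vikram 25, Noor 16, Emma 35, Uma 18. Noor eliminated.
Round 3: Vikram 41, Emma 35, Uma 18. Uma eliminated.
Round 4: Vikram 59, Emma 35. Vikram has a majority (≥48).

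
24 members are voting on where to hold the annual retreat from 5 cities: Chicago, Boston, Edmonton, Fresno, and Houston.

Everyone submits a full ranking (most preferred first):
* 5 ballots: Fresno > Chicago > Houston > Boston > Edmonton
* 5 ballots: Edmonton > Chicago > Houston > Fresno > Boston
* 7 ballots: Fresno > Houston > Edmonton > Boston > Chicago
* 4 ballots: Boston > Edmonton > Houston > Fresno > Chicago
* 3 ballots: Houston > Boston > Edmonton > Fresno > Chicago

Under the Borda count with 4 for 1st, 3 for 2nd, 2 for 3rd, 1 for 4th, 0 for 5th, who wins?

Chicago: 5×3 + 5×3 + 7×0 + 4×0 + 3×0 = 30
Boston: 5×1 + 5×0 + 7×1 + 4×4 + 3×3 = 37
Edmonton: 5×0 + 5×4 + 7×2 + 4×3 + 3×2 = 52
Fresno: 5×4 + 5×1 + 7×4 + 4×1 + 3×1 = 60
Houston: 5×2 + 5×2 + 7×3 + 4×2 + 3×4 = 61

Houston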